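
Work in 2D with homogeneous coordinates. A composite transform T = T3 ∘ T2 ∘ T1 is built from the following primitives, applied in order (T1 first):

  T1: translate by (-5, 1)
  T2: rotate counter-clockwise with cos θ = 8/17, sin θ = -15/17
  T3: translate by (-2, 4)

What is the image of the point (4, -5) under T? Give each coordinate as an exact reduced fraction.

T1 translate by (-5, 1): (4, -5) → (-1, -4)
T2 rotate counter-clockwise with cos θ = 8/17, sin θ = -15/17: (-1, -4) → (-4, -1)
T3 translate by (-2, 4): (-4, -1) → (-6, 3)

T(p) = (-6, 3)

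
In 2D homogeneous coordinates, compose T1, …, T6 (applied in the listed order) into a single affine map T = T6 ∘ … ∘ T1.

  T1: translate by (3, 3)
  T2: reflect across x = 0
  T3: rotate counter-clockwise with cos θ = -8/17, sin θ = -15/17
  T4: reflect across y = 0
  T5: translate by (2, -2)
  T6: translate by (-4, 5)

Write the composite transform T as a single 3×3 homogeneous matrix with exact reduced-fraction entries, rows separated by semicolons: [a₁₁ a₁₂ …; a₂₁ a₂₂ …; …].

T = [8/17 15/17 35/17; -15/17 8/17 30/17; 0 0 1]

T1 = [1 0 3; 0 1 3; 0 0 1]
T2·T1 = [-1 0 -3; 0 1 3; 0 0 1]
T3·…·T1 = [8/17 15/17 69/17; 15/17 -8/17 21/17; 0 0 1]
T4·…·T1 = [8/17 15/17 69/17; -15/17 8/17 -21/17; 0 0 1]
T5·…·T1 = [8/17 15/17 103/17; -15/17 8/17 -55/17; 0 0 1]
T6·…·T1 = [8/17 15/17 35/17; -15/17 8/17 30/17; 0 0 1]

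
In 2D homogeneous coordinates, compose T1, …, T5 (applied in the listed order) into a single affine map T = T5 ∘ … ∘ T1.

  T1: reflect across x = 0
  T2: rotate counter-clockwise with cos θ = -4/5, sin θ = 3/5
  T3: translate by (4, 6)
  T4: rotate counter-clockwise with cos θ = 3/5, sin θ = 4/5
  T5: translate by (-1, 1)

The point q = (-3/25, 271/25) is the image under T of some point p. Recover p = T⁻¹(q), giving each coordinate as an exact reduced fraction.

p = (4, -2)

T1 = [-1 0 0; 0 1 0; 0 0 1]
T2·T1 = [4/5 -3/5 0; -3/5 -4/5 0; 0 0 1]
T3·…·T1 = [4/5 -3/5 4; -3/5 -4/5 6; 0 0 1]
T4·…·T1 = [24/25 7/25 -12/5; 7/25 -24/25 34/5; 0 0 1]
T5·…·T1 = [24/25 7/25 -17/5; 7/25 -24/25 39/5; 0 0 1]
det M = -1; M⁻¹ = [24/25 7/25 27/25; 7/25 -24/25 211/25; 0 0 1]
M⁻¹ · (-3/25, 271/25)ᵀ = (4, -2)ᵀ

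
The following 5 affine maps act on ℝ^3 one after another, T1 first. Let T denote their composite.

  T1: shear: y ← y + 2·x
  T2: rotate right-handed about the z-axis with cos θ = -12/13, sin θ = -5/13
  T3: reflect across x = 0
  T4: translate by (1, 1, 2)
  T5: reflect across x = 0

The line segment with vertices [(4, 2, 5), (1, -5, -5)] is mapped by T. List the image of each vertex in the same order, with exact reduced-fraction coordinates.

T1 shear: y ← y + 2·x: (4, 2, 5) → (4, 10, 5); (1, -5, -5) → (1, -3, -5)
T2 rotate right-handed about the z-axis with cos θ = -12/13, sin θ = -5/13: (4, 10, 5) → (2/13, -140/13, 5); (1, -3, -5) → (-27/13, 31/13, -5)
T3 reflect across x = 0: (2/13, -140/13, 5) → (-2/13, -140/13, 5); (-27/13, 31/13, -5) → (27/13, 31/13, -5)
T4 translate by (1, 1, 2): (-2/13, -140/13, 5) → (11/13, -127/13, 7); (27/13, 31/13, -5) → (40/13, 44/13, -3)
T5 reflect across x = 0: (11/13, -127/13, 7) → (-11/13, -127/13, 7); (40/13, 44/13, -3) → (-40/13, 44/13, -3)

image vertices: (-11/13, -127/13, 7), (-40/13, 44/13, -3)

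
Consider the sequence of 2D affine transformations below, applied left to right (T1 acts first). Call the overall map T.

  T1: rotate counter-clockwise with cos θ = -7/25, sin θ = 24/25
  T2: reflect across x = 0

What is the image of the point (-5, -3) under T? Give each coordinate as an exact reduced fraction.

T1 rotate counter-clockwise with cos θ = -7/25, sin θ = 24/25: (-5, -3) → (107/25, -99/25)
T2 reflect across x = 0: (107/25, -99/25) → (-107/25, -99/25)

T(p) = (-107/25, -99/25)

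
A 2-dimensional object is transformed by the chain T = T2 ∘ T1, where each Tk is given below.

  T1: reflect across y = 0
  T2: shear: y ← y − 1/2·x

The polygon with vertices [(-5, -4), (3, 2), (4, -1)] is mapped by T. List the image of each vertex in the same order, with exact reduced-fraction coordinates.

T1 reflect across y = 0: (-5, -4) → (-5, 4); (3, 2) → (3, -2); (4, -1) → (4, 1)
T2 shear: y ← y − 1/2·x: (-5, 4) → (-5, 13/2); (3, -2) → (3, -7/2); (4, 1) → (4, -1)

image vertices: (-5, 13/2), (3, -7/2), (4, -1)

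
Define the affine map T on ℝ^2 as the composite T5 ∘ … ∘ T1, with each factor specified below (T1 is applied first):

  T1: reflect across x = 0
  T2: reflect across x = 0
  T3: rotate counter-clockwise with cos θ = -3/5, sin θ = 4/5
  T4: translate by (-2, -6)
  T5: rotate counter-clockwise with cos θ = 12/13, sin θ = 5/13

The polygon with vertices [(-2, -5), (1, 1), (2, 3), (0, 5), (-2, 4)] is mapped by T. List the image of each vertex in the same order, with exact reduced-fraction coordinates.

T1 reflect across x = 0: (-2, -5) → (2, -5); (1, 1) → (-1, 1); (2, 3) → (-2, 3); (0, 5) → (0, 5); (-2, 4) → (2, 4)
T2 reflect across x = 0: (2, -5) → (-2, -5); (-1, 1) → (1, 1); (-2, 3) → (2, 3); (0, 5) → (0, 5); (2, 4) → (-2, 4)
T3 rotate counter-clockwise with cos θ = -3/5, sin θ = 4/5: (-2, -5) → (26/5, 7/5); (1, 1) → (-7/5, 1/5); (2, 3) → (-18/5, -1/5); (0, 5) → (-4, -3); (-2, 4) → (-2, -4)
T4 translate by (-2, -6): (26/5, 7/5) → (16/5, -23/5); (-7/5, 1/5) → (-17/5, -29/5); (-18/5, -1/5) → (-28/5, -31/5); (-4, -3) → (-6, -9); (-2, -4) → (-4, -10)
T5 rotate counter-clockwise with cos θ = 12/13, sin θ = 5/13: (16/5, -23/5) → (307/65, -196/65); (-17/5, -29/5) → (-59/65, -433/65); (-28/5, -31/5) → (-181/65, -512/65); (-6, -9) → (-27/13, -138/13); (-4, -10) → (2/13, -140/13)

image vertices: (307/65, -196/65), (-59/65, -433/65), (-181/65, -512/65), (-27/13, -138/13), (2/13, -140/13)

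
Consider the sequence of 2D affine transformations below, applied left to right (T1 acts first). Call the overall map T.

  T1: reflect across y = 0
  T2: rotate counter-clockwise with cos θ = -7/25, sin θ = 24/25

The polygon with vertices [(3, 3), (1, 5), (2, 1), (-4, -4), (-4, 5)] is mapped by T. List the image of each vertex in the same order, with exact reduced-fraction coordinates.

T1 reflect across y = 0: (3, 3) → (3, -3); (1, 5) → (1, -5); (2, 1) → (2, -1); (-4, -4) → (-4, 4); (-4, 5) → (-4, -5)
T2 rotate counter-clockwise with cos θ = -7/25, sin θ = 24/25: (3, -3) → (51/25, 93/25); (1, -5) → (113/25, 59/25); (2, -1) → (2/5, 11/5); (-4, 4) → (-68/25, -124/25); (-4, -5) → (148/25, -61/25)

image vertices: (51/25, 93/25), (113/25, 59/25), (2/5, 11/5), (-68/25, -124/25), (148/25, -61/25)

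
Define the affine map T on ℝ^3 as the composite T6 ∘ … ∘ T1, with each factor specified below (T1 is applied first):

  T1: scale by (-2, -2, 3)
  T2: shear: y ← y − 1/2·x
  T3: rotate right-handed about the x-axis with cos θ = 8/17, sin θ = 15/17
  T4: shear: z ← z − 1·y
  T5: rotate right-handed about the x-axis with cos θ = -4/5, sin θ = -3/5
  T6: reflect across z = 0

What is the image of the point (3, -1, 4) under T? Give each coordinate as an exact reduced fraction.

T(p) = (-6, 1493/85, 824/85)

T1 scale by (-2, -2, 3): (3, -1, 4) → (-6, 2, 12)
T2 shear: y ← y − 1/2·x: (-6, 2, 12) → (-6, 5, 12)
T3 rotate right-handed about the x-axis with cos θ = 8/17, sin θ = 15/17: (-6, 5, 12) → (-6, -140/17, 171/17)
T4 shear: z ← z − 1·y: (-6, -140/17, 171/17) → (-6, -140/17, 311/17)
T5 rotate right-handed about the x-axis with cos θ = -4/5, sin θ = -3/5: (-6, -140/17, 311/17) → (-6, 1493/85, -824/85)
T6 reflect across z = 0: (-6, 1493/85, -824/85) → (-6, 1493/85, 824/85)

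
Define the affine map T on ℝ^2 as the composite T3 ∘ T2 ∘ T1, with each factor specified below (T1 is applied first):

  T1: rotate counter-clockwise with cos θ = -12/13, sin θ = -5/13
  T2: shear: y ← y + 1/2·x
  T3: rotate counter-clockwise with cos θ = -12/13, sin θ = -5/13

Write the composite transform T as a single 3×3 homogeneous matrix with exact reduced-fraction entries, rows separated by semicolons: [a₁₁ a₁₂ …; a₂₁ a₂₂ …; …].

T = [89/169 -215/338 0; 192/169 89/169 0; 0 0 1]

T1 = [-12/13 5/13 0; -5/13 -12/13 0; 0 0 1]
T2·T1 = [-12/13 5/13 0; -11/13 -19/26 0; 0 0 1]
T3·…·T1 = [89/169 -215/338 0; 192/169 89/169 0; 0 0 1]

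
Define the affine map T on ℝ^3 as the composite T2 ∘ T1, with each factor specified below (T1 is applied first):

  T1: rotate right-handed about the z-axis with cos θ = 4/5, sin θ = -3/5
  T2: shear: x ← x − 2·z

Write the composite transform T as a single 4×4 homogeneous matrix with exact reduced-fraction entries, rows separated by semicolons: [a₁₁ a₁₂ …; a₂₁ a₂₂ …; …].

T = [4/5 3/5 -2 0; -3/5 4/5 0 0; 0 0 1 0; 0 0 0 1]

T1 = [4/5 3/5 0 0; -3/5 4/5 0 0; 0 0 1 0; 0 0 0 1]
T2·T1 = [4/5 3/5 -2 0; -3/5 4/5 0 0; 0 0 1 0; 0 0 0 1]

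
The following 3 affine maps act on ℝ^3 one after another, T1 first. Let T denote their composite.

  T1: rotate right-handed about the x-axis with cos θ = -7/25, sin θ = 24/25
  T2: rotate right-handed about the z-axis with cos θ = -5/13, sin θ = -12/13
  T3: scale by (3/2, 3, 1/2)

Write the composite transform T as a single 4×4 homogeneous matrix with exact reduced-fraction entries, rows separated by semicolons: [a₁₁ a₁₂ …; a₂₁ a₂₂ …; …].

T = [-15/26 -126/325 -432/325 0; -36/13 21/65 72/65 0; 0 12/25 -7/50 0; 0 0 0 1]

T1 = [1 0 0 0; 0 -7/25 -24/25 0; 0 24/25 -7/25 0; 0 0 0 1]
T2·T1 = [-5/13 -84/325 -288/325 0; -12/13 7/65 24/65 0; 0 24/25 -7/25 0; 0 0 0 1]
T3·…·T1 = [-15/26 -126/325 -432/325 0; -36/13 21/65 72/65 0; 0 12/25 -7/50 0; 0 0 0 1]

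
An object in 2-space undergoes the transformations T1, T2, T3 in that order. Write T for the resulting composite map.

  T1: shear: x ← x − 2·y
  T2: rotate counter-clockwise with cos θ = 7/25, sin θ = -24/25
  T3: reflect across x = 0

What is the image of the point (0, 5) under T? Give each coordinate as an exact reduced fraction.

T1 shear: x ← x − 2·y: (0, 5) → (-10, 5)
T2 rotate counter-clockwise with cos θ = 7/25, sin θ = -24/25: (-10, 5) → (2, 11)
T3 reflect across x = 0: (2, 11) → (-2, 11)

T(p) = (-2, 11)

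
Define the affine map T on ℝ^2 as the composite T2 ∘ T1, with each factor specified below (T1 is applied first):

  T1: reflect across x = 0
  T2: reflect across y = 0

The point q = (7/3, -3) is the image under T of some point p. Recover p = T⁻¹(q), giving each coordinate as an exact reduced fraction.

p = (-7/3, 3)

T1 = [-1 0 0; 0 1 0; 0 0 1]
T2·T1 = [-1 0 0; 0 -1 0; 0 0 1]
det M = 1; M⁻¹ = [-1 0 0; 0 -1 0; 0 0 1]
M⁻¹ · (7/3, -3)ᵀ = (-7/3, 3)ᵀ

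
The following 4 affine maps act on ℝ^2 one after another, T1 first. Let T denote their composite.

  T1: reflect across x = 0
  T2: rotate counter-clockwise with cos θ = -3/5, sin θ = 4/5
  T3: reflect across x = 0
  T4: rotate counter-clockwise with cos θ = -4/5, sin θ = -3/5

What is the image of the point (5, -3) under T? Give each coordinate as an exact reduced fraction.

T1 reflect across x = 0: (5, -3) → (-5, -3)
T2 rotate counter-clockwise with cos θ = -3/5, sin θ = 4/5: (-5, -3) → (27/5, -11/5)
T3 reflect across x = 0: (27/5, -11/5) → (-27/5, -11/5)
T4 rotate counter-clockwise with cos θ = -4/5, sin θ = -3/5: (-27/5, -11/5) → (3, 5)

T(p) = (3, 5)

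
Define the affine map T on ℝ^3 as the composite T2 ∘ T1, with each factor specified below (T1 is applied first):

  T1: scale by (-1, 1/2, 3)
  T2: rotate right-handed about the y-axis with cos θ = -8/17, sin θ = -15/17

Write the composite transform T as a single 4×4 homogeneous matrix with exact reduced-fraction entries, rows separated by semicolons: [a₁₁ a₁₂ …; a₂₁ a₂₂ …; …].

T1 = [-1 0 0 0; 0 1/2 0 0; 0 0 3 0; 0 0 0 1]
T2·T1 = [8/17 0 -45/17 0; 0 1/2 0 0; -15/17 0 -24/17 0; 0 0 0 1]

T = [8/17 0 -45/17 0; 0 1/2 0 0; -15/17 0 -24/17 0; 0 0 0 1]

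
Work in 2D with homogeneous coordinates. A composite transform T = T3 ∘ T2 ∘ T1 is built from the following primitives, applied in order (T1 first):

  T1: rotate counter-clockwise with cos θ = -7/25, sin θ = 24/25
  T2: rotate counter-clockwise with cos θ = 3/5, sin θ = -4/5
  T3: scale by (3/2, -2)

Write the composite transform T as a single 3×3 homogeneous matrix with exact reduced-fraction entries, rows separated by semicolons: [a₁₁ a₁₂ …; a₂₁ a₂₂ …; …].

T1 = [-7/25 -24/25 0; 24/25 -7/25 0; 0 0 1]
T2·T1 = [3/5 -4/5 0; 4/5 3/5 0; 0 0 1]
T3·…·T1 = [9/10 -6/5 0; -8/5 -6/5 0; 0 0 1]

T = [9/10 -6/5 0; -8/5 -6/5 0; 0 0 1]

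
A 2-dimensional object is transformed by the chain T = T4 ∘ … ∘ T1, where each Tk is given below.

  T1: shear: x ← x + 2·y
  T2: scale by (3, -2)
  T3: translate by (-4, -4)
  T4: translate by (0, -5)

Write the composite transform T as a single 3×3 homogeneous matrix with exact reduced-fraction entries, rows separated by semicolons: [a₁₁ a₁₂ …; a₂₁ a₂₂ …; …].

T = [3 6 -4; 0 -2 -9; 0 0 1]

T1 = [1 2 0; 0 1 0; 0 0 1]
T2·T1 = [3 6 0; 0 -2 0; 0 0 1]
T3·…·T1 = [3 6 -4; 0 -2 -4; 0 0 1]
T4·…·T1 = [3 6 -4; 0 -2 -9; 0 0 1]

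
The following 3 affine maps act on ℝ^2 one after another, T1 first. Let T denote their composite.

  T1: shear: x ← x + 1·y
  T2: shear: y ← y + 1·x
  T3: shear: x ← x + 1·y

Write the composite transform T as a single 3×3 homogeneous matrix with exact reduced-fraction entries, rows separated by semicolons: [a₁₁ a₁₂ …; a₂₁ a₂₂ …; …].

T1 = [1 1 0; 0 1 0; 0 0 1]
T2·T1 = [1 1 0; 1 2 0; 0 0 1]
T3·…·T1 = [2 3 0; 1 2 0; 0 0 1]

T = [2 3 0; 1 2 0; 0 0 1]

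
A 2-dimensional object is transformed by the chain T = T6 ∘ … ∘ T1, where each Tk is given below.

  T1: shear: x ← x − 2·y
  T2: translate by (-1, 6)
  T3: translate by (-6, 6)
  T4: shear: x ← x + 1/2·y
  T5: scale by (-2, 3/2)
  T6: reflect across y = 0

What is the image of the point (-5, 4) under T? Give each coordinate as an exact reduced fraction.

T(p) = (24, -24)

T1 shear: x ← x − 2·y: (-5, 4) → (-13, 4)
T2 translate by (-1, 6): (-13, 4) → (-14, 10)
T3 translate by (-6, 6): (-14, 10) → (-20, 16)
T4 shear: x ← x + 1/2·y: (-20, 16) → (-12, 16)
T5 scale by (-2, 3/2): (-12, 16) → (24, 24)
T6 reflect across y = 0: (24, 24) → (24, -24)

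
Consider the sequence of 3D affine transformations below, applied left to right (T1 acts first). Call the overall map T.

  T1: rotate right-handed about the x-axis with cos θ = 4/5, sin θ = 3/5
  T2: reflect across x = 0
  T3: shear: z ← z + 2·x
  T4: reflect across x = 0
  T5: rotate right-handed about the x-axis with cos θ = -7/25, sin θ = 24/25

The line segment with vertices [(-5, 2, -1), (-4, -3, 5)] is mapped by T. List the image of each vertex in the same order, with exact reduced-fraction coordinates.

T1 rotate right-handed about the x-axis with cos θ = 4/5, sin θ = 3/5: (-5, 2, -1) → (-5, 11/5, 2/5); (-4, -3, 5) → (-4, -27/5, 11/5)
T2 reflect across x = 0: (-5, 11/5, 2/5) → (5, 11/5, 2/5); (-4, -27/5, 11/5) → (4, -27/5, 11/5)
T3 shear: z ← z + 2·x: (5, 11/5, 2/5) → (5, 11/5, 52/5); (4, -27/5, 11/5) → (4, -27/5, 51/5)
T4 reflect across x = 0: (5, 11/5, 52/5) → (-5, 11/5, 52/5); (4, -27/5, 51/5) → (-4, -27/5, 51/5)
T5 rotate right-handed about the x-axis with cos θ = -7/25, sin θ = 24/25: (-5, 11/5, 52/5) → (-5, -53/5, -4/5); (-4, -27/5, 51/5) → (-4, -207/25, -201/25)

image vertices: (-5, -53/5, -4/5), (-4, -207/25, -201/25)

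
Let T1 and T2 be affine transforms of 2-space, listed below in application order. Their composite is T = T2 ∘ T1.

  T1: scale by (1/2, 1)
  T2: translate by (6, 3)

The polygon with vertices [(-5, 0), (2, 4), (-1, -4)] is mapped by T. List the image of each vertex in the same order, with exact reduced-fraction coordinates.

image vertices: (7/2, 3), (7, 7), (11/2, -1)

T1 scale by (1/2, 1): (-5, 0) → (-5/2, 0); (2, 4) → (1, 4); (-1, -4) → (-1/2, -4)
T2 translate by (6, 3): (-5/2, 0) → (7/2, 3); (1, 4) → (7, 7); (-1/2, -4) → (11/2, -1)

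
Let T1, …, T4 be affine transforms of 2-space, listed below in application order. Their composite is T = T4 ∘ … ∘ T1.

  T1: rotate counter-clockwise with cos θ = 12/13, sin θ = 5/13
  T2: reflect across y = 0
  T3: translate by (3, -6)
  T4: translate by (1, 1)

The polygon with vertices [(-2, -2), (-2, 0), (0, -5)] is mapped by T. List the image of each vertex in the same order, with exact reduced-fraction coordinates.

image vertices: (38/13, -31/13), (28/13, -55/13), (77/13, -5/13)

T1 rotate counter-clockwise with cos θ = 12/13, sin θ = 5/13: (-2, -2) → (-14/13, -34/13); (-2, 0) → (-24/13, -10/13); (0, -5) → (25/13, -60/13)
T2 reflect across y = 0: (-14/13, -34/13) → (-14/13, 34/13); (-24/13, -10/13) → (-24/13, 10/13); (25/13, -60/13) → (25/13, 60/13)
T3 translate by (3, -6): (-14/13, 34/13) → (25/13, -44/13); (-24/13, 10/13) → (15/13, -68/13); (25/13, 60/13) → (64/13, -18/13)
T4 translate by (1, 1): (25/13, -44/13) → (38/13, -31/13); (15/13, -68/13) → (28/13, -55/13); (64/13, -18/13) → (77/13, -5/13)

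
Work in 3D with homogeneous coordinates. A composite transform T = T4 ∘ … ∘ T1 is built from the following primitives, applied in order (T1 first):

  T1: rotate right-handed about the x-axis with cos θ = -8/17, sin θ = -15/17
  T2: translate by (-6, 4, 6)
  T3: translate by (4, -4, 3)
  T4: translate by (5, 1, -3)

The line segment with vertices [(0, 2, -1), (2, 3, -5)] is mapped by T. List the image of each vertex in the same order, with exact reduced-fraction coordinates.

T1 rotate right-handed about the x-axis with cos θ = -8/17, sin θ = -15/17: (0, 2, -1) → (0, -31/17, -22/17); (2, 3, -5) → (2, -99/17, -5/17)
T2 translate by (-6, 4, 6): (0, -31/17, -22/17) → (-6, 37/17, 80/17); (2, -99/17, -5/17) → (-4, -31/17, 97/17)
T3 translate by (4, -4, 3): (-6, 37/17, 80/17) → (-2, -31/17, 131/17); (-4, -31/17, 97/17) → (0, -99/17, 148/17)
T4 translate by (5, 1, -3): (-2, -31/17, 131/17) → (3, -14/17, 80/17); (0, -99/17, 148/17) → (5, -82/17, 97/17)

image vertices: (3, -14/17, 80/17), (5, -82/17, 97/17)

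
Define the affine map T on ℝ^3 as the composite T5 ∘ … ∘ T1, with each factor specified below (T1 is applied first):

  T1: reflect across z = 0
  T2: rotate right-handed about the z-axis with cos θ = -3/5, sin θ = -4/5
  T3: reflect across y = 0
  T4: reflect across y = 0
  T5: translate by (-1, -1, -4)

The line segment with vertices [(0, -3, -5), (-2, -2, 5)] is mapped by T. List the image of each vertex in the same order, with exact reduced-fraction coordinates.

T1 reflect across z = 0: (0, -3, -5) → (0, -3, 5); (-2, -2, 5) → (-2, -2, -5)
T2 rotate right-handed about the z-axis with cos θ = -3/5, sin θ = -4/5: (0, -3, 5) → (-12/5, 9/5, 5); (-2, -2, -5) → (-2/5, 14/5, -5)
T3 reflect across y = 0: (-12/5, 9/5, 5) → (-12/5, -9/5, 5); (-2/5, 14/5, -5) → (-2/5, -14/5, -5)
T4 reflect across y = 0: (-12/5, -9/5, 5) → (-12/5, 9/5, 5); (-2/5, -14/5, -5) → (-2/5, 14/5, -5)
T5 translate by (-1, -1, -4): (-12/5, 9/5, 5) → (-17/5, 4/5, 1); (-2/5, 14/5, -5) → (-7/5, 9/5, -9)

image vertices: (-17/5, 4/5, 1), (-7/5, 9/5, -9)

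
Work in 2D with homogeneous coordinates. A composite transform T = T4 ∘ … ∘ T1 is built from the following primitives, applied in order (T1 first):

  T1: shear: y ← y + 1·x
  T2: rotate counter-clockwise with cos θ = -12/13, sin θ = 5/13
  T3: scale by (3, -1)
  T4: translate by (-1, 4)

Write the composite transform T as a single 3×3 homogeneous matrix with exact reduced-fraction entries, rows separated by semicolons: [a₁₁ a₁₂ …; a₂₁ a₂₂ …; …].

T = [-51/13 -15/13 -1; 7/13 12/13 4; 0 0 1]

T1 = [1 0 0; 1 1 0; 0 0 1]
T2·T1 = [-17/13 -5/13 0; -7/13 -12/13 0; 0 0 1]
T3·…·T1 = [-51/13 -15/13 0; 7/13 12/13 0; 0 0 1]
T4·…·T1 = [-51/13 -15/13 -1; 7/13 12/13 4; 0 0 1]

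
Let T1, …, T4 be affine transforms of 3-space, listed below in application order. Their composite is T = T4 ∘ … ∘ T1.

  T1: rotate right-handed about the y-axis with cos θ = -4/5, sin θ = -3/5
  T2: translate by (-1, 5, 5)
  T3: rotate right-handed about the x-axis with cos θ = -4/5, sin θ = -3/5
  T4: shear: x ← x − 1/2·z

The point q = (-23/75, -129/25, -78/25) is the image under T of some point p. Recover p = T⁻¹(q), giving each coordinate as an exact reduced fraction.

T1 = [-4/5 0 -3/5 0; 0 1 0 0; 3/5 0 -4/5 0; 0 0 0 1]
T2·T1 = [-4/5 0 -3/5 -1; 0 1 0 5; 3/5 0 -4/5 5; 0 0 0 1]
T3·…·T1 = [-4/5 0 -3/5 -1; 9/25 -4/5 -12/25 -1; -12/25 -3/5 16/25 -7; 0 0 0 1]
T4·…·T1 = [-14/25 3/10 -23/25 5/2; 9/25 -4/5 -12/25 -1; -12/25 -3/5 16/25 -7; 0 0 0 1]
det M = 1; M⁻¹ = [-4/5 9/25 -22/25 -19/5; 0 -4/5 -3/5 -5; -3/5 -12/25 17/50 17/5; 0 0 0 1]
M⁻¹ · (-23/75, -129/25, -78/25)ᵀ = (-8/3, 1, 5)ᵀ

p = (-8/3, 1, 5)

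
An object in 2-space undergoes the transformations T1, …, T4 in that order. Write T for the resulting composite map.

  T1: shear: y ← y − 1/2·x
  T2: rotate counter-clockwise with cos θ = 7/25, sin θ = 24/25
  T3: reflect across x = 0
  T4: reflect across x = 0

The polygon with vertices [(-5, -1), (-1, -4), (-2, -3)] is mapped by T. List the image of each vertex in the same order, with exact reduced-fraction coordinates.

image vertices: (-71/25, -219/50), (77/25, -97/50), (34/25, -62/25)

T1 shear: y ← y − 1/2·x: (-5, -1) → (-5, 3/2); (-1, -4) → (-1, -7/2); (-2, -3) → (-2, -2)
T2 rotate counter-clockwise with cos θ = 7/25, sin θ = 24/25: (-5, 3/2) → (-71/25, -219/50); (-1, -7/2) → (77/25, -97/50); (-2, -2) → (34/25, -62/25)
T3 reflect across x = 0: (-71/25, -219/50) → (71/25, -219/50); (77/25, -97/50) → (-77/25, -97/50); (34/25, -62/25) → (-34/25, -62/25)
T4 reflect across x = 0: (71/25, -219/50) → (-71/25, -219/50); (-77/25, -97/50) → (77/25, -97/50); (-34/25, -62/25) → (34/25, -62/25)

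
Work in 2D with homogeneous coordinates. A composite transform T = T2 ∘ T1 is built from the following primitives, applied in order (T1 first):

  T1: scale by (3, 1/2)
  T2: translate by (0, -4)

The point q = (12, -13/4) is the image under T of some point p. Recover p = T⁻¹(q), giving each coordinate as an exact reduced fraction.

p = (4, 3/2)

T1 = [3 0 0; 0 1/2 0; 0 0 1]
T2·T1 = [3 0 0; 0 1/2 -4; 0 0 1]
det M = 3/2; M⁻¹ = [1/3 0 0; 0 2 8; 0 0 1]
M⁻¹ · (12, -13/4)ᵀ = (4, 3/2)ᵀ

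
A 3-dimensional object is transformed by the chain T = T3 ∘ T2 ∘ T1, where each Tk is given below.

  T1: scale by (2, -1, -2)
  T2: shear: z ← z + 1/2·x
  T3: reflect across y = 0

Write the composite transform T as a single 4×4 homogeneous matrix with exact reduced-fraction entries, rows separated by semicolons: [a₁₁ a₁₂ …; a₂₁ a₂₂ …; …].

T = [2 0 0 0; 0 1 0 0; 1 0 -2 0; 0 0 0 1]

T1 = [2 0 0 0; 0 -1 0 0; 0 0 -2 0; 0 0 0 1]
T2·T1 = [2 0 0 0; 0 -1 0 0; 1 0 -2 0; 0 0 0 1]
T3·…·T1 = [2 0 0 0; 0 1 0 0; 1 0 -2 0; 0 0 0 1]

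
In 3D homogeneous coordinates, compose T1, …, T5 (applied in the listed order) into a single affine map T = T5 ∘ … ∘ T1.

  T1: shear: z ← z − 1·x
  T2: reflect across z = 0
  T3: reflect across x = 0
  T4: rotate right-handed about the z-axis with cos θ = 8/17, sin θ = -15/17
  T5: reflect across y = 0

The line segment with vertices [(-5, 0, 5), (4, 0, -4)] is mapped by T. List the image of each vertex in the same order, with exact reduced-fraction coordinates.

T1 shear: z ← z − 1·x: (-5, 0, 5) → (-5, 0, 10); (4, 0, -4) → (4, 0, -8)
T2 reflect across z = 0: (-5, 0, 10) → (-5, 0, -10); (4, 0, -8) → (4, 0, 8)
T3 reflect across x = 0: (-5, 0, -10) → (5, 0, -10); (4, 0, 8) → (-4, 0, 8)
T4 rotate right-handed about the z-axis with cos θ = 8/17, sin θ = -15/17: (5, 0, -10) → (40/17, -75/17, -10); (-4, 0, 8) → (-32/17, 60/17, 8)
T5 reflect across y = 0: (40/17, -75/17, -10) → (40/17, 75/17, -10); (-32/17, 60/17, 8) → (-32/17, -60/17, 8)

image vertices: (40/17, 75/17, -10), (-32/17, -60/17, 8)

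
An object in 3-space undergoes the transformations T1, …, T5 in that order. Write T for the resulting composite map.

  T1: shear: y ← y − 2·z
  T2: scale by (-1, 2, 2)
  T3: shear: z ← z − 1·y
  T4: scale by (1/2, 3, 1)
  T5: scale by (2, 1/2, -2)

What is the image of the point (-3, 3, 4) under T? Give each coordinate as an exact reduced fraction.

T1 shear: y ← y − 2·z: (-3, 3, 4) → (-3, -5, 4)
T2 scale by (-1, 2, 2): (-3, -5, 4) → (3, -10, 8)
T3 shear: z ← z − 1·y: (3, -10, 8) → (3, -10, 18)
T4 scale by (1/2, 3, 1): (3, -10, 18) → (3/2, -30, 18)
T5 scale by (2, 1/2, -2): (3/2, -30, 18) → (3, -15, -36)

T(p) = (3, -15, -36)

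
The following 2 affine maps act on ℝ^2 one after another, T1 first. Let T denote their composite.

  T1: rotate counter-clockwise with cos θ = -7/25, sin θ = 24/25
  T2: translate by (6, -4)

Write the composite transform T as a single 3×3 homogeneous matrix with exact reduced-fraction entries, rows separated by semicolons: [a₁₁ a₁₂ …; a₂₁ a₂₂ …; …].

T = [-7/25 -24/25 6; 24/25 -7/25 -4; 0 0 1]

T1 = [-7/25 -24/25 0; 24/25 -7/25 0; 0 0 1]
T2·T1 = [-7/25 -24/25 6; 24/25 -7/25 -4; 0 0 1]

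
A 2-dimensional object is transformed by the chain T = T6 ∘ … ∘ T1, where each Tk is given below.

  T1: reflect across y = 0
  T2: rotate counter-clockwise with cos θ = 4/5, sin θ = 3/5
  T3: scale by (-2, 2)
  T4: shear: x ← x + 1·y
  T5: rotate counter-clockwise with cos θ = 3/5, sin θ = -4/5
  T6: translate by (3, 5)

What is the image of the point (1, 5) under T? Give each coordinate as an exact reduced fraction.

T1 reflect across y = 0: (1, 5) → (1, -5)
T2 rotate counter-clockwise with cos θ = 4/5, sin θ = 3/5: (1, -5) → (19/5, -17/5)
T3 scale by (-2, 2): (19/5, -17/5) → (-38/5, -34/5)
T4 shear: x ← x + 1·y: (-38/5, -34/5) → (-72/5, -34/5)
T5 rotate counter-clockwise with cos θ = 3/5, sin θ = -4/5: (-72/5, -34/5) → (-352/25, 186/25)
T6 translate by (3, 5): (-352/25, 186/25) → (-277/25, 311/25)

T(p) = (-277/25, 311/25)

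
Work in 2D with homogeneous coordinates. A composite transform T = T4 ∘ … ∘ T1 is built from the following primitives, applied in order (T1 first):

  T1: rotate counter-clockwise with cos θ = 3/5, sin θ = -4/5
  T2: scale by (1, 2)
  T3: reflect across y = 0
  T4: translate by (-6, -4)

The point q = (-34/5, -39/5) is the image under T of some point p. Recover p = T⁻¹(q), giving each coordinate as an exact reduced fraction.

p = (-2, 1/2)

T1 = [3/5 4/5 0; -4/5 3/5 0; 0 0 1]
T2·T1 = [3/5 4/5 0; -8/5 6/5 0; 0 0 1]
T3·…·T1 = [3/5 4/5 0; 8/5 -6/5 0; 0 0 1]
T4·…·T1 = [3/5 4/5 -6; 8/5 -6/5 -4; 0 0 1]
det M = -2; M⁻¹ = [3/5 2/5 26/5; 4/5 -3/10 18/5; 0 0 1]
M⁻¹ · (-34/5, -39/5)ᵀ = (-2, 1/2)ᵀ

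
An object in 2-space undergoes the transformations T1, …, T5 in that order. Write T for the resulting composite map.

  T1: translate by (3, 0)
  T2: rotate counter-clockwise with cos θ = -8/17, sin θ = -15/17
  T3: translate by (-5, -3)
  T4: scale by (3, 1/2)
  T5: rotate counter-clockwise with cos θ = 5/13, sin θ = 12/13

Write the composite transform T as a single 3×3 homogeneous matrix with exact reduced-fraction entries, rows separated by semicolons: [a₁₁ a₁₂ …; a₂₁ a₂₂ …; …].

T = [-30/221 21/17 -1059/221; -651/442 40/17 -4164/221; 0 0 1]

T1 = [1 0 3; 0 1 0; 0 0 1]
T2·T1 = [-8/17 15/17 -24/17; -15/17 -8/17 -45/17; 0 0 1]
T3·…·T1 = [-8/17 15/17 -109/17; -15/17 -8/17 -96/17; 0 0 1]
T4·…·T1 = [-24/17 45/17 -327/17; -15/34 -4/17 -48/17; 0 0 1]
T5·…·T1 = [-30/221 21/17 -1059/221; -651/442 40/17 -4164/221; 0 0 1]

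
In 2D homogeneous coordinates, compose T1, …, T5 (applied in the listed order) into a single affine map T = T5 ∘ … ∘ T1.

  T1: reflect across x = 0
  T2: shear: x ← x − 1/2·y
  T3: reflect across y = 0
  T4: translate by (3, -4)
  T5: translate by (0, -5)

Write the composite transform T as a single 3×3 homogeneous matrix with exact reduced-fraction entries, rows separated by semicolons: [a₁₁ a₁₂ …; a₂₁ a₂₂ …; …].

T1 = [-1 0 0; 0 1 0; 0 0 1]
T2·T1 = [-1 -1/2 0; 0 1 0; 0 0 1]
T3·…·T1 = [-1 -1/2 0; 0 -1 0; 0 0 1]
T4·…·T1 = [-1 -1/2 3; 0 -1 -4; 0 0 1]
T5·…·T1 = [-1 -1/2 3; 0 -1 -9; 0 0 1]

T = [-1 -1/2 3; 0 -1 -9; 0 0 1]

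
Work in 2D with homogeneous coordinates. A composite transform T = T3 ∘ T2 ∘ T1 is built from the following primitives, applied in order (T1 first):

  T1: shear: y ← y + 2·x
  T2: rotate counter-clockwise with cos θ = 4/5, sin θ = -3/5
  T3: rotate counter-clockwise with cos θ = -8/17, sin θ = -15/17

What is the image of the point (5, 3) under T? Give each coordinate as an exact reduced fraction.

T1 shear: y ← y + 2·x: (5, 3) → (5, 13)
T2 rotate counter-clockwise with cos θ = 4/5, sin θ = -3/5: (5, 13) → (59/5, 37/5)
T3 rotate counter-clockwise with cos θ = -8/17, sin θ = -15/17: (59/5, 37/5) → (83/85, -1181/85)

T(p) = (83/85, -1181/85)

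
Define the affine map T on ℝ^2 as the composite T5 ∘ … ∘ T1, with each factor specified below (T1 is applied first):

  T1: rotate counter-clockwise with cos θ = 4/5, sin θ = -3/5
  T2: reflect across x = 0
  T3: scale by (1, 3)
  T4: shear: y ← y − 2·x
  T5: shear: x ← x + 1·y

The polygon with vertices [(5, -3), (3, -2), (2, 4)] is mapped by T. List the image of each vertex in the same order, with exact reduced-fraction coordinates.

T1 rotate counter-clockwise with cos θ = 4/5, sin θ = -3/5: (5, -3) → (11/5, -27/5); (3, -2) → (6/5, -17/5); (2, 4) → (4, 2)
T2 reflect across x = 0: (11/5, -27/5) → (-11/5, -27/5); (6/5, -17/5) → (-6/5, -17/5); (4, 2) → (-4, 2)
T3 scale by (1, 3): (-11/5, -27/5) → (-11/5, -81/5); (-6/5, -17/5) → (-6/5, -51/5); (-4, 2) → (-4, 6)
T4 shear: y ← y − 2·x: (-11/5, -81/5) → (-11/5, -59/5); (-6/5, -51/5) → (-6/5, -39/5); (-4, 6) → (-4, 14)
T5 shear: x ← x + 1·y: (-11/5, -59/5) → (-14, -59/5); (-6/5, -39/5) → (-9, -39/5); (-4, 14) → (10, 14)

image vertices: (-14, -59/5), (-9, -39/5), (10, 14)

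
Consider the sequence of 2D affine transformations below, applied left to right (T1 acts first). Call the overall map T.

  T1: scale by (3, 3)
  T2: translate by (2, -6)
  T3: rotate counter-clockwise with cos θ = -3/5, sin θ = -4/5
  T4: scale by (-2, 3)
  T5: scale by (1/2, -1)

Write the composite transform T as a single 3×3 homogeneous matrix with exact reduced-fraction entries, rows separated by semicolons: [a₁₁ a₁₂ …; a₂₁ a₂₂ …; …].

T = [9/5 -12/5 6; 36/5 27/5 -6; 0 0 1]

T1 = [3 0 0; 0 3 0; 0 0 1]
T2·T1 = [3 0 2; 0 3 -6; 0 0 1]
T3·…·T1 = [-9/5 12/5 -6; -12/5 -9/5 2; 0 0 1]
T4·…·T1 = [18/5 -24/5 12; -36/5 -27/5 6; 0 0 1]
T5·…·T1 = [9/5 -12/5 6; 36/5 27/5 -6; 0 0 1]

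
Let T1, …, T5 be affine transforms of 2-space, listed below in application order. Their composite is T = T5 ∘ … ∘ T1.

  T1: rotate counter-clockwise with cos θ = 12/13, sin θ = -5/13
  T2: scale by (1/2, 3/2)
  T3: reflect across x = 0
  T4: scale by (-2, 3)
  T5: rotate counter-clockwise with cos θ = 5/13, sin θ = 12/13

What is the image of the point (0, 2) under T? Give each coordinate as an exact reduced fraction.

T1 rotate counter-clockwise with cos θ = 12/13, sin θ = -5/13: (0, 2) → (10/13, 24/13)
T2 scale by (1/2, 3/2): (10/13, 24/13) → (5/13, 36/13)
T3 reflect across x = 0: (5/13, 36/13) → (-5/13, 36/13)
T4 scale by (-2, 3): (-5/13, 36/13) → (10/13, 108/13)
T5 rotate counter-clockwise with cos θ = 5/13, sin θ = 12/13: (10/13, 108/13) → (-1246/169, 660/169)

T(p) = (-1246/169, 660/169)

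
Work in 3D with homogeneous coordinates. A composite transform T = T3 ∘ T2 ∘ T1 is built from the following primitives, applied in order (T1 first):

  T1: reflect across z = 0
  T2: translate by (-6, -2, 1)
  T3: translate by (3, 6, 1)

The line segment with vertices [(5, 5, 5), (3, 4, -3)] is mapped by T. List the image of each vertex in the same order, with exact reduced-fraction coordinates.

T1 reflect across z = 0: (5, 5, 5) → (5, 5, -5); (3, 4, -3) → (3, 4, 3)
T2 translate by (-6, -2, 1): (5, 5, -5) → (-1, 3, -4); (3, 4, 3) → (-3, 2, 4)
T3 translate by (3, 6, 1): (-1, 3, -4) → (2, 9, -3); (-3, 2, 4) → (0, 8, 5)

image vertices: (2, 9, -3), (0, 8, 5)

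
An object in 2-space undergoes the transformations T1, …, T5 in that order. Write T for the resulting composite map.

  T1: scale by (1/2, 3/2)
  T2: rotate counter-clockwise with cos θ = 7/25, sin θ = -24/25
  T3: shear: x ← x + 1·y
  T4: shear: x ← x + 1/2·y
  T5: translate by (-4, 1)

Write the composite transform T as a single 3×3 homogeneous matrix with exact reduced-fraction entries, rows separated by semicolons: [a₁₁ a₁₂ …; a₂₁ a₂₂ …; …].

T1 = [1/2 0 0; 0 3/2 0; 0 0 1]
T2·T1 = [7/50 36/25 0; -12/25 21/50 0; 0 0 1]
T3·…·T1 = [-17/50 93/50 0; -12/25 21/50 0; 0 0 1]
T4·…·T1 = [-29/50 207/100 0; -12/25 21/50 0; 0 0 1]
T5·…·T1 = [-29/50 207/100 -4; -12/25 21/50 1; 0 0 1]

T = [-29/50 207/100 -4; -12/25 21/50 1; 0 0 1]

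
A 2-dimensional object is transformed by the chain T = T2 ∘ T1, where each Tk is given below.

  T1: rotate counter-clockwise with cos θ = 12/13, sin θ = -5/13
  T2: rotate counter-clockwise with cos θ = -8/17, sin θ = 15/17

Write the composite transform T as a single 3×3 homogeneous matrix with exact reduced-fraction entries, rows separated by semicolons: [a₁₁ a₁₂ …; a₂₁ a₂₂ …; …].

T = [-21/221 -220/221 0; 220/221 -21/221 0; 0 0 1]

T1 = [12/13 5/13 0; -5/13 12/13 0; 0 0 1]
T2·T1 = [-21/221 -220/221 0; 220/221 -21/221 0; 0 0 1]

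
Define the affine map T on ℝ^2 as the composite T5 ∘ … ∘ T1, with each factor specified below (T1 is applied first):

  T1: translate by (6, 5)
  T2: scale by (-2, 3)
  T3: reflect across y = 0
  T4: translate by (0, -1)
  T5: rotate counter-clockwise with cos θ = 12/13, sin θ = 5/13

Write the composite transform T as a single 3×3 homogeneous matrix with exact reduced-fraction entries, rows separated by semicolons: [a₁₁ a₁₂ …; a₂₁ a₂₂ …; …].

T = [-24/13 15/13 -64/13; -10/13 -36/13 -252/13; 0 0 1]

T1 = [1 0 6; 0 1 5; 0 0 1]
T2·T1 = [-2 0 -12; 0 3 15; 0 0 1]
T3·…·T1 = [-2 0 -12; 0 -3 -15; 0 0 1]
T4·…·T1 = [-2 0 -12; 0 -3 -16; 0 0 1]
T5·…·T1 = [-24/13 15/13 -64/13; -10/13 -36/13 -252/13; 0 0 1]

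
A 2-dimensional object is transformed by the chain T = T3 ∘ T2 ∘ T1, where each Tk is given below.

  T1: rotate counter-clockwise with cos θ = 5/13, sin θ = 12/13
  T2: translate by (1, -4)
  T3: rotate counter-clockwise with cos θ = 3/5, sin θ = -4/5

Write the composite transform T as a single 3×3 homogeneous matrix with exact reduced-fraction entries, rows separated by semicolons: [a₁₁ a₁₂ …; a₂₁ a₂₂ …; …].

T1 = [5/13 -12/13 0; 12/13 5/13 0; 0 0 1]
T2·T1 = [5/13 -12/13 1; 12/13 5/13 -4; 0 0 1]
T3·…·T1 = [63/65 -16/65 -13/5; 16/65 63/65 -16/5; 0 0 1]

T = [63/65 -16/65 -13/5; 16/65 63/65 -16/5; 0 0 1]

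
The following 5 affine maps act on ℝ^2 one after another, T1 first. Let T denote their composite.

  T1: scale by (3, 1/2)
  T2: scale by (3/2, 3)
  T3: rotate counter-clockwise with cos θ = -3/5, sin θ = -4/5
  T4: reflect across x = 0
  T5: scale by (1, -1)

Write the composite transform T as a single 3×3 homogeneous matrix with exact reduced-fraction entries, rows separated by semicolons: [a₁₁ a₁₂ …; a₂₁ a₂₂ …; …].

T = [27/10 -6/5 0; 18/5 9/10 0; 0 0 1]

T1 = [3 0 0; 0 1/2 0; 0 0 1]
T2·T1 = [9/2 0 0; 0 3/2 0; 0 0 1]
T3·…·T1 = [-27/10 6/5 0; -18/5 -9/10 0; 0 0 1]
T4·…·T1 = [27/10 -6/5 0; -18/5 -9/10 0; 0 0 1]
T5·…·T1 = [27/10 -6/5 0; 18/5 9/10 0; 0 0 1]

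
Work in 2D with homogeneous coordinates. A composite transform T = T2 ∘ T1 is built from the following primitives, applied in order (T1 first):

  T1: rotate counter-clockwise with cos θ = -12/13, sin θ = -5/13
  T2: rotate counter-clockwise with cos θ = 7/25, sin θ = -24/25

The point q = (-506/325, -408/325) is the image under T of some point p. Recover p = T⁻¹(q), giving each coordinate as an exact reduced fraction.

p = (0, 2)

T1 = [-12/13 5/13 0; -5/13 -12/13 0; 0 0 1]
T2·T1 = [-204/325 -253/325 0; 253/325 -204/325 0; 0 0 1]
det M = 1; M⁻¹ = [-204/325 253/325 0; -253/325 -204/325 0; 0 0 1]
M⁻¹ · (-506/325, -408/325)ᵀ = (0, 2)ᵀ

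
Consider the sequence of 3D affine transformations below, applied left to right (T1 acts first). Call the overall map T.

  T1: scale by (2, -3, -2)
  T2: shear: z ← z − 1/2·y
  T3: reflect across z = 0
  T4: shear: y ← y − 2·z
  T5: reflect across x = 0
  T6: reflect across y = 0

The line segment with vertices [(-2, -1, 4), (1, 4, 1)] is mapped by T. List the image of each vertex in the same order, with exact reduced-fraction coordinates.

T1 scale by (2, -3, -2): (-2, -1, 4) → (-4, 3, -8); (1, 4, 1) → (2, -12, -2)
T2 shear: z ← z − 1/2·y: (-4, 3, -8) → (-4, 3, -19/2); (2, -12, -2) → (2, -12, 4)
T3 reflect across z = 0: (-4, 3, -19/2) → (-4, 3, 19/2); (2, -12, 4) → (2, -12, -4)
T4 shear: y ← y − 2·z: (-4, 3, 19/2) → (-4, -16, 19/2); (2, -12, -4) → (2, -4, -4)
T5 reflect across x = 0: (-4, -16, 19/2) → (4, -16, 19/2); (2, -4, -4) → (-2, -4, -4)
T6 reflect across y = 0: (4, -16, 19/2) → (4, 16, 19/2); (-2, -4, -4) → (-2, 4, -4)

image vertices: (4, 16, 19/2), (-2, 4, -4)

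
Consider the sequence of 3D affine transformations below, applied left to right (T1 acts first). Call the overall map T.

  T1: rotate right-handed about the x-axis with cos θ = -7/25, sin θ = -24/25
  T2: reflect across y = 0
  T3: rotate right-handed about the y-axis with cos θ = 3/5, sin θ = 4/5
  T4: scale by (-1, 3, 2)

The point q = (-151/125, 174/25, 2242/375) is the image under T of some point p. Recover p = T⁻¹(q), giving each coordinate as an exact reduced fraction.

p = (-5/3, -2, -3)

T1 = [1 0 0 0; 0 -7/25 24/25 0; 0 -24/25 -7/25 0; 0 0 0 1]
T2·T1 = [1 0 0 0; 0 7/25 -24/25 0; 0 -24/25 -7/25 0; 0 0 0 1]
T3·…·T1 = [3/5 -96/125 -28/125 0; 0 7/25 -24/25 0; -4/5 -72/125 -21/125 0; 0 0 0 1]
T4·…·T1 = [-3/5 96/125 28/125 0; 0 21/25 -72/25 0; -8/5 -144/125 -42/125 0; 0 0 0 1]
det M = 6; M⁻¹ = [-3/5 0 -2/5 0; 96/125 7/75 -36/125 0; 28/125 -8/25 -21/250 0; 0 0 0 1]
M⁻¹ · (-151/125, 174/25, 2242/375)ᵀ = (-5/3, -2, -3)ᵀ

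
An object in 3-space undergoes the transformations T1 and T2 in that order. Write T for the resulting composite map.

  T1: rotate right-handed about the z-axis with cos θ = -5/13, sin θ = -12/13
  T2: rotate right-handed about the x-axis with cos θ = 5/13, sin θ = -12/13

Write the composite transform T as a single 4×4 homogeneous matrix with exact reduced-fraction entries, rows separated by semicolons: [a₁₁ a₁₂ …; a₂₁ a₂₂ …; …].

T1 = [-5/13 12/13 0 0; -12/13 -5/13 0 0; 0 0 1 0; 0 0 0 1]
T2·T1 = [-5/13 12/13 0 0; -60/169 -25/169 12/13 0; 144/169 60/169 5/13 0; 0 0 0 1]

T = [-5/13 12/13 0 0; -60/169 -25/169 12/13 0; 144/169 60/169 5/13 0; 0 0 0 1]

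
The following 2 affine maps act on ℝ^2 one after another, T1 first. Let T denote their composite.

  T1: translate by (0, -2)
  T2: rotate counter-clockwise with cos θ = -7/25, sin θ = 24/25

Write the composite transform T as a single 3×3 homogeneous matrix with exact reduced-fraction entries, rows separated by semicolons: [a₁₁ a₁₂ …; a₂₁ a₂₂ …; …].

T = [-7/25 -24/25 48/25; 24/25 -7/25 14/25; 0 0 1]

T1 = [1 0 0; 0 1 -2; 0 0 1]
T2·T1 = [-7/25 -24/25 48/25; 24/25 -7/25 14/25; 0 0 1]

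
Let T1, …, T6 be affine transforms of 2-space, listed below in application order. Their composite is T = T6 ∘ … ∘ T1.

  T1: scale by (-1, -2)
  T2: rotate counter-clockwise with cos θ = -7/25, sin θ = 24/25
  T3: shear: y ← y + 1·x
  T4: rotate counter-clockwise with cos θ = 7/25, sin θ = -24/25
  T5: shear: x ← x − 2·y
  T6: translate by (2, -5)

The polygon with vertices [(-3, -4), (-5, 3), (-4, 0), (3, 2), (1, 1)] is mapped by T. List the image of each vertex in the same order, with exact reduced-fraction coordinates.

T1 scale by (-1, -2): (-3, -4) → (3, 8); (-5, 3) → (5, -6); (-4, 0) → (4, 0); (3, 2) → (-3, -4); (1, 1) → (-1, -2)
T2 rotate counter-clockwise with cos θ = -7/25, sin θ = 24/25: (3, 8) → (-213/25, 16/25); (5, -6) → (109/25, 162/25); (4, 0) → (-28/25, 96/25); (-3, -4) → (117/25, -44/25); (-1, -2) → (11/5, -2/5)
T3 shear: y ← y + 1·x: (-213/25, 16/25) → (-213/25, -197/25); (109/25, 162/25) → (109/25, 271/25); (-28/25, 96/25) → (-28/25, 68/25); (117/25, -44/25) → (117/25, 73/25); (11/5, -2/5) → (11/5, 9/5)
T4 rotate counter-clockwise with cos θ = 7/25, sin θ = -24/25: (-213/25, -197/25) → (-6219/625, 3733/625); (109/25, 271/25) → (7267/625, -719/625); (-28/25, 68/25) → (1436/625, 1148/625); (117/25, 73/25) → (2571/625, -2297/625); (11/5, 9/5) → (293/125, -201/125)
T5 shear: x ← x − 2·y: (-6219/625, 3733/625) → (-2737/125, 3733/625); (7267/625, -719/625) → (1741/125, -719/625); (1436/625, 1148/625) → (-172/125, 1148/625); (2571/625, -2297/625) → (1433/125, -2297/625); (293/125, -201/125) → (139/25, -201/125)
T6 translate by (2, -5): (-2737/125, 3733/625) → (-2487/125, 608/625); (1741/125, -719/625) → (1991/125, -3844/625); (-172/125, 1148/625) → (78/125, -1977/625); (1433/125, -2297/625) → (1683/125, -5422/625); (139/25, -201/125) → (189/25, -826/125)

image vertices: (-2487/125, 608/625), (1991/125, -3844/625), (78/125, -1977/625), (1683/125, -5422/625), (189/25, -826/125)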